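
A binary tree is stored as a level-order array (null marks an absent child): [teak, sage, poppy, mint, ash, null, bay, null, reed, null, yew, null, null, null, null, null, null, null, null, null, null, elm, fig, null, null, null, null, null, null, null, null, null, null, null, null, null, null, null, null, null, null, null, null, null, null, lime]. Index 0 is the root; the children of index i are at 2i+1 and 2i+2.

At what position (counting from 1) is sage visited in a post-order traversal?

Post-order visits the left subtree, then the right subtree, then the node.
At teak: go left to sage.
  At sage: go left to mint.
    At mint: no left child.
    At mint: go right to reed.
      reed is a leaf — visit reed.
    Visit mint.
  At sage: go right to ash.
    At ash: no left child.
    At ash: go right to yew.
      At yew: go left to elm.
        elm is a leaf — visit elm.
      At yew: go right to fig.
        At fig: go left to lime.
          lime is a leaf — visit lime.
        At fig: no right child.
        Visit fig.
      Visit yew.
    Visit ash.
  Visit sage.
At teak: go right to poppy.
  At poppy: no left child.
  At poppy: go right to bay.
    bay is a leaf — visit bay.
  Visit poppy.
Visit teak.
Full post-order sequence: reed, mint, elm, lime, fig, yew, ash, sage, bay, poppy, teak.

8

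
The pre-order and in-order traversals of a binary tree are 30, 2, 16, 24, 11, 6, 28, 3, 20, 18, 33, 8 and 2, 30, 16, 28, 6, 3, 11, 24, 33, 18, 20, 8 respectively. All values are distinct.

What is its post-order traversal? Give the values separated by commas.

2, 28, 3, 6, 11, 33, 18, 8, 20, 24, 16, 30

The first element of pre-order is the root; it splits in-order into left and right subtrees.
Root 30: left subtree has 1 node {2}, right has 10 {16, 28, 6, 3, 11, 24, 33, 18, 20, 8}.
  Root 16: left subtree has 0 nodes { }, right has 9 {28, 6, 3, 11, 24, 33, 18, 20, 8}.
    Root 24: left subtree has 4 nodes {28, 6, 3, 11}, right has 4 {33, 18, 20, 8}.
      Root 11: left subtree has 3 nodes {28, 6, 3}, right has 0 { }.
        Root 6: left subtree has 1 node {28}, right has 1 {3}.
      Root 20: left subtree has 2 nodes {33, 18}, right has 1 {8}.
        Root 18: left subtree has 1 node {33}, right has 0 { }.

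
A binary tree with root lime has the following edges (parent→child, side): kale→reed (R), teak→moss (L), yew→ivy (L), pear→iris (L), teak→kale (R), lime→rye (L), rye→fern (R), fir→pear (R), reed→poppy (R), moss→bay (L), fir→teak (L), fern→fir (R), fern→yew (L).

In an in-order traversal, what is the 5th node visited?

bay

In-order visits the left subtree, then the node, then the right subtree.
At lime: go left to rye.
  At rye: no left child.
  Visit rye.
  At rye: go right to fern.
    At fern: go left to yew.
      At yew: go left to ivy.
        ivy is a leaf — visit ivy.
      Visit yew.
      At yew: no right child.
    Visit fern.
    At fern: go right to fir.
      At fir: go left to teak.
        At teak: go left to moss.
          At moss: go left to bay.
            bay is a leaf — visit bay.
          Visit moss.
          At moss: no right child.
        Visit teak.
        At teak: go right to kale.
          At kale: no left child.
          Visit kale.
          At kale: go right to reed.
            At reed: no left child.
            Visit reed.
            At reed: go right to poppy.
              poppy is a leaf — visit poppy.
      Visit fir.
      At fir: go right to pear.
        At pear: go left to iris.
          iris is a leaf — visit iris.
        Visit pear.
        At pear: no right child.
Visit lime.
At lime: no right child.
Full in-order sequence: rye, ivy, yew, fern, bay, moss, teak, kale, reed, poppy, fir, iris, pear, lime.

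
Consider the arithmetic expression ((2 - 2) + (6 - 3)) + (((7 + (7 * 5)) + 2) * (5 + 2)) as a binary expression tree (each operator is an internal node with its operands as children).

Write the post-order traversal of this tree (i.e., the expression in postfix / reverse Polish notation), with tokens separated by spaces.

Post-order on an expression tree gives postfix notation: for each operator, emit left operand, right operand, then the operator.

2 2 - 6 3 - + 7 7 5 * + 2 + 5 2 + * +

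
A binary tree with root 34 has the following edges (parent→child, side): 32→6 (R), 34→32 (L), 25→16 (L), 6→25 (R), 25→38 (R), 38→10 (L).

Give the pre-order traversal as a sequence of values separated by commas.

34, 32, 6, 25, 16, 38, 10

Pre-order visits the node, then its left subtree, then its right subtree.
Visit 34.
At 34: go left to 32.
  Visit 32.
  At 32: no left child.
  At 32: go right to 6.
    Visit 6.
    At 6: no left child.
    At 6: go right to 25.
      Visit 25.
      At 25: go left to 16.
        16 is a leaf — visit 16.
      At 25: go right to 38.
        Visit 38.
        At 38: go left to 10.
          10 is a leaf — visit 10.
        At 38: no right child.
At 34: no right child.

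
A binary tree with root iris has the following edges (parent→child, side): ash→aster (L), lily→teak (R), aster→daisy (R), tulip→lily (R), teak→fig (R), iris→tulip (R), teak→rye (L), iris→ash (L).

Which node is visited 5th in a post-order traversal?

Post-order visits the left subtree, then the right subtree, then the node.
At iris: go left to ash.
  At ash: go left to aster.
    At aster: no left child.
    At aster: go right to daisy.
      daisy is a leaf — visit daisy.
    Visit aster.
  At ash: no right child.
  Visit ash.
At iris: go right to tulip.
  At tulip: no left child.
  At tulip: go right to lily.
    At lily: no left child.
    At lily: go right to teak.
      At teak: go left to rye.
        rye is a leaf — visit rye.
      At teak: go right to fig.
        fig is a leaf — visit fig.
      Visit teak.
    Visit lily.
  Visit tulip.
Visit iris.
Full post-order sequence: daisy, aster, ash, rye, fig, teak, lily, tulip, iris.

fig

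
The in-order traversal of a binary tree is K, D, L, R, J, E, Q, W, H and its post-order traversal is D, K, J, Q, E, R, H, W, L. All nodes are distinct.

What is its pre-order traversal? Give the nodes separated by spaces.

The last element of post-order is the root; it splits in-order into left and right subtrees.
Root L: left subtree has 2 nodes {K, D}, right has 6 {R, J, E, Q, W, H}.
  Root K: left subtree has 0 nodes { }, right has 1 {D}.
  Root W: left subtree has 4 nodes {R, J, E, Q}, right has 1 {H}.
    Root R: left subtree has 0 nodes { }, right has 3 {J, E, Q}.
      Root E: left subtree has 1 node {J}, right has 1 {Q}.

L K D W R E J Q H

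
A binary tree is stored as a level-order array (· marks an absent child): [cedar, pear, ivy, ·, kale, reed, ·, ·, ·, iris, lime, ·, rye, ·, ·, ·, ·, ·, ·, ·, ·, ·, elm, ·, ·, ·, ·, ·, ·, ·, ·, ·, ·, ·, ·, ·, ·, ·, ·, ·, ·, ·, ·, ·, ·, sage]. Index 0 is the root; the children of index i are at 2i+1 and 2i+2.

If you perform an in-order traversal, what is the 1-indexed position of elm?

In-order visits the left subtree, then the node, then the right subtree.
At cedar: go left to pear.
  At pear: no left child.
  Visit pear.
  At pear: go right to kale.
    At kale: go left to iris.
      iris is a leaf — visit iris.
    Visit kale.
    At kale: go right to lime.
      At lime: no left child.
      Visit lime.
      At lime: go right to elm.
        At elm: go left to sage.
          sage is a leaf — visit sage.
        Visit elm.
        At elm: no right child.
Visit cedar.
At cedar: go right to ivy.
  At ivy: go left to reed.
    At reed: no left child.
    Visit reed.
    At reed: go right to rye.
      rye is a leaf — visit rye.
  Visit ivy.
  At ivy: no right child.
Full in-order sequence: pear, iris, kale, lime, sage, elm, cedar, reed, rye, ivy.

6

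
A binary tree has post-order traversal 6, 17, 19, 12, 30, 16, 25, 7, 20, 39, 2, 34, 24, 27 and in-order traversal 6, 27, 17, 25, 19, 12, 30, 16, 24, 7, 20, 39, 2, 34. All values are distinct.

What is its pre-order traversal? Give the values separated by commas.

The last element of post-order is the root; it splits in-order into left and right subtrees.
Root 27: left subtree has 1 node {6}, right has 12 {17, 25, 19, 12, 30, 16, 24, 7, 20, 39, 2, 34}.
  Root 24: left subtree has 6 nodes {17, 25, 19, 12, 30, 16}, right has 5 {7, 20, 39, 2, 34}.
    Root 25: left subtree has 1 node {17}, right has 4 {19, 12, 30, 16}.
      Root 16: left subtree has 3 nodes {19, 12, 30}, right has 0 { }.
        Root 30: left subtree has 2 nodes {19, 12}, right has 0 { }.
          Root 12: left subtree has 1 node {19}, right has 0 { }.
    Root 34: left subtree has 4 nodes {7, 20, 39, 2}, right has 0 { }.
      Root 2: left subtree has 3 nodes {7, 20, 39}, right has 0 { }.
        Root 39: left subtree has 2 nodes {7, 20}, right has 0 { }.
          Root 20: left subtree has 1 node {7}, right has 0 { }.

27, 6, 24, 25, 17, 16, 30, 12, 19, 34, 2, 39, 20, 7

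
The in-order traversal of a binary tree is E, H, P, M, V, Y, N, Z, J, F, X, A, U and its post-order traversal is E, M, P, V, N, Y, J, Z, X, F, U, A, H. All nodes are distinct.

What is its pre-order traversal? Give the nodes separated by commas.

H, E, A, F, Z, Y, V, P, M, N, J, X, U

The last element of post-order is the root; it splits in-order into left and right subtrees.
Root H: left subtree has 1 node {E}, right has 11 {P, M, V, Y, N, Z, J, F, X, A, U}.
  Root A: left subtree has 9 nodes {P, M, V, Y, N, Z, J, F, X}, right has 1 {U}.
    Root F: left subtree has 7 nodes {P, M, V, Y, N, Z, J}, right has 1 {X}.
      Root Z: left subtree has 5 nodes {P, M, V, Y, N}, right has 1 {J}.
        Root Y: left subtree has 3 nodes {P, M, V}, right has 1 {N}.
          Root V: left subtree has 2 nodes {P, M}, right has 0 { }.
            Root P: left subtree has 0 nodes { }, right has 1 {M}.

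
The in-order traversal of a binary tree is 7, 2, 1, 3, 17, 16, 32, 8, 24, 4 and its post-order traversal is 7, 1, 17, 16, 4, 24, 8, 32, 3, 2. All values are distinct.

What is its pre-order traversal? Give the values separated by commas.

2, 7, 3, 1, 32, 16, 17, 8, 24, 4

The last element of post-order is the root; it splits in-order into left and right subtrees.
Root 2: left subtree has 1 node {7}, right has 8 {1, 3, 17, 16, 32, 8, 24, 4}.
  Root 3: left subtree has 1 node {1}, right has 6 {17, 16, 32, 8, 24, 4}.
    Root 32: left subtree has 2 nodes {17, 16}, right has 3 {8, 24, 4}.
      Root 16: left subtree has 1 node {17}, right has 0 { }.
      Root 8: left subtree has 0 nodes { }, right has 2 {24, 4}.
        Root 24: left subtree has 0 nodes { }, right has 1 {4}.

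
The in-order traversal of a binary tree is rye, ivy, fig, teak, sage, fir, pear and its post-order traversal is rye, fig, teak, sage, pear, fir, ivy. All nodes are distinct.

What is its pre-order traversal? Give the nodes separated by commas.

The last element of post-order is the root; it splits in-order into left and right subtrees.
Root ivy: left subtree has 1 node {rye}, right has 5 {fig, teak, sage, fir, pear}.
  Root fir: left subtree has 3 nodes {fig, teak, sage}, right has 1 {pear}.
    Root sage: left subtree has 2 nodes {fig, teak}, right has 0 { }.
      Root teak: left subtree has 1 node {fig}, right has 0 { }.

ivy, rye, fir, sage, teak, fig, pear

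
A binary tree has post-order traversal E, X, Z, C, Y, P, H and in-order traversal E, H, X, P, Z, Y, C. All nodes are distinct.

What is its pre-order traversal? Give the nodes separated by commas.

The last element of post-order is the root; it splits in-order into left and right subtrees.
Root H: left subtree has 1 node {E}, right has 5 {X, P, Z, Y, C}.
  Root P: left subtree has 1 node {X}, right has 3 {Z, Y, C}.
    Root Y: left subtree has 1 node {Z}, right has 1 {C}.

H, E, P, X, Y, Z, C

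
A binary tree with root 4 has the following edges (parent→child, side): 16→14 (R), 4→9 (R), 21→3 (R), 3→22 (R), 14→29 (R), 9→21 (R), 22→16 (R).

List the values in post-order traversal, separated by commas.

29, 14, 16, 22, 3, 21, 9, 4

Post-order visits the left subtree, then the right subtree, then the node.
At 4: no left child.
At 4: go right to 9.
  At 9: no left child.
  At 9: go right to 21.
    At 21: no left child.
    At 21: go right to 3.
      At 3: no left child.
      At 3: go right to 22.
        At 22: no left child.
        At 22: go right to 16.
          At 16: no left child.
          At 16: go right to 14.
            At 14: no left child.
            At 14: go right to 29.
              29 is a leaf — visit 29.
            Visit 14.
          Visit 16.
        Visit 22.
      Visit 3.
    Visit 21.
  Visit 9.
Visit 4.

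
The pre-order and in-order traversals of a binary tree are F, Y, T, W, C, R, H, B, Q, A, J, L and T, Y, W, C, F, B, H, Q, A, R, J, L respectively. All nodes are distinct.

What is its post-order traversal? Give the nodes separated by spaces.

The first element of pre-order is the root; it splits in-order into left and right subtrees.
Root F: left subtree has 4 nodes {T, Y, W, C}, right has 7 {B, H, Q, A, R, J, L}.
  Root Y: left subtree has 1 node {T}, right has 2 {W, C}.
    Root W: left subtree has 0 nodes { }, right has 1 {C}.
  Root R: left subtree has 4 nodes {B, H, Q, A}, right has 2 {J, L}.
    Root H: left subtree has 1 node {B}, right has 2 {Q, A}.
      Root Q: left subtree has 0 nodes { }, right has 1 {A}.
    Root J: left subtree has 0 nodes { }, right has 1 {L}.

T C W Y B A Q H L J R F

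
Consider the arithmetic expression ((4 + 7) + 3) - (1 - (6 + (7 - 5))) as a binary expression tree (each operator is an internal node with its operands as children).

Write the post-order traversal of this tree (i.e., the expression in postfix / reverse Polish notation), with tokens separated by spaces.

Post-order on an expression tree gives postfix notation: for each operator, emit left operand, right operand, then the operator.

4 7 + 3 + 1 6 7 5 - + - -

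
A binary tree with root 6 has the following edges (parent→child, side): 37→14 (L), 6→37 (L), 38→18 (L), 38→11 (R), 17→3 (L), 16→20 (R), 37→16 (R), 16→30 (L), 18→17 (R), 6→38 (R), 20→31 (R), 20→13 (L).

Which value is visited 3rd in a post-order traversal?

Post-order visits the left subtree, then the right subtree, then the node.
At 6: go left to 37.
  At 37: go left to 14.
    14 is a leaf — visit 14.
  At 37: go right to 16.
    At 16: go left to 30.
      30 is a leaf — visit 30.
    At 16: go right to 20.
      At 20: go left to 13.
        13 is a leaf — visit 13.
      At 20: go right to 31.
        31 is a leaf — visit 31.
      Visit 20.
    Visit 16.
  Visit 37.
At 6: go right to 38.
  At 38: go left to 18.
    At 18: no left child.
    At 18: go right to 17.
      At 17: go left to 3.
        3 is a leaf — visit 3.
      At 17: no right child.
      Visit 17.
    Visit 18.
  At 38: go right to 11.
    11 is a leaf — visit 11.
  Visit 38.
Visit 6.
Full post-order sequence: 14, 30, 13, 31, 20, 16, 37, 3, 17, 18, 11, 38, 6.

13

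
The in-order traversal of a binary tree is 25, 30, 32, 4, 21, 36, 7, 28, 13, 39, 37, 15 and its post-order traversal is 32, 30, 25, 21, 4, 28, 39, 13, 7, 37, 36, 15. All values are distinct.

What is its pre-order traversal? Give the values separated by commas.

15, 36, 4, 25, 30, 32, 21, 37, 7, 13, 28, 39

The last element of post-order is the root; it splits in-order into left and right subtrees.
Root 15: left subtree has 11 nodes {25, 30, 32, 4, 21, 36, 7, 28, 13, 39, 37}, right has 0 { }.
  Root 36: left subtree has 5 nodes {25, 30, 32, 4, 21}, right has 5 {7, 28, 13, 39, 37}.
    Root 4: left subtree has 3 nodes {25, 30, 32}, right has 1 {21}.
      Root 25: left subtree has 0 nodes { }, right has 2 {30, 32}.
        Root 30: left subtree has 0 nodes { }, right has 1 {32}.
    Root 37: left subtree has 4 nodes {7, 28, 13, 39}, right has 0 { }.
      Root 7: left subtree has 0 nodes { }, right has 3 {28, 13, 39}.
        Root 13: left subtree has 1 node {28}, right has 1 {39}.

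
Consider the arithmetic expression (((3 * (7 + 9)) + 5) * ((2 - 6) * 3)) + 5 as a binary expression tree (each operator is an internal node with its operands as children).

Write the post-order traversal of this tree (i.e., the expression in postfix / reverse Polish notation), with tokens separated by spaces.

3 7 9 + * 5 + 2 6 - 3 * * 5 +

Post-order on an expression tree gives postfix notation: for each operator, emit left operand, right operand, then the operator.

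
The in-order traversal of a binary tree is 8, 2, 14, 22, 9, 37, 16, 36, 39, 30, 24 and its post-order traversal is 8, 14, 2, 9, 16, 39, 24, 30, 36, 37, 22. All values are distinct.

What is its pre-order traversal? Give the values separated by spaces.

The last element of post-order is the root; it splits in-order into left and right subtrees.
Root 22: left subtree has 3 nodes {8, 2, 14}, right has 7 {9, 37, 16, 36, 39, 30, 24}.
  Root 2: left subtree has 1 node {8}, right has 1 {14}.
  Root 37: left subtree has 1 node {9}, right has 5 {16, 36, 39, 30, 24}.
    Root 36: left subtree has 1 node {16}, right has 3 {39, 30, 24}.
      Root 30: left subtree has 1 node {39}, right has 1 {24}.

22 2 8 14 37 9 36 16 30 39 24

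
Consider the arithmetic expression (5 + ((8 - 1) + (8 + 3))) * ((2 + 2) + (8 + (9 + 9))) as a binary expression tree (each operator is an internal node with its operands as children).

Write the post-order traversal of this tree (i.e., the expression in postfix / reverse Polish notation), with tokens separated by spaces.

Post-order on an expression tree gives postfix notation: for each operator, emit left operand, right operand, then the operator.

5 8 1 - 8 3 + + + 2 2 + 8 9 9 + + + *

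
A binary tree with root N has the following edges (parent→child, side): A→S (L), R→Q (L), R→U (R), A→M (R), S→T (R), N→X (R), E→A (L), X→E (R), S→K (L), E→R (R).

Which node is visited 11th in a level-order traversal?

Level-order visits nodes level by level from the root, left to right within each level.
Level 0: N
Level 1: X
Level 2: E
Level 3: A, R
Level 4: S, M, Q, U
Level 5: K, T
Full level-order sequence: N, X, E, A, R, S, M, Q, U, K, T.

T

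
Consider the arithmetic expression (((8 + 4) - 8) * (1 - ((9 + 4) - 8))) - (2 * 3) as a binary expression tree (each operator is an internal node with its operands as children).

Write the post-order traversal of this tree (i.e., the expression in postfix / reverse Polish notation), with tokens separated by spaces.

Post-order on an expression tree gives postfix notation: for each operator, emit left operand, right operand, then the operator.

8 4 + 8 - 1 9 4 + 8 - - * 2 3 * -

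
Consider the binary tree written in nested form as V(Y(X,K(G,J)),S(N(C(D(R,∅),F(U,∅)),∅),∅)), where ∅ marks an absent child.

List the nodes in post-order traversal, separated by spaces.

Post-order visits the left subtree, then the right subtree, then the node.
At V: go left to Y.
  At Y: go left to X.
    X is a leaf — visit X.
  At Y: go right to K.
    At K: go left to G.
      G is a leaf — visit G.
    At K: go right to J.
      J is a leaf — visit J.
    Visit K.
  Visit Y.
At V: go right to S.
  At S: go left to N.
    At N: go left to C.
      At C: go left to D.
        At D: go left to R.
          R is a leaf — visit R.
        At D: no right child.
        Visit D.
      At C: go right to F.
        At F: go left to U.
          U is a leaf — visit U.
        At F: no right child.
        Visit F.
      Visit C.
    At N: no right child.
    Visit N.
  At S: no right child.
  Visit S.
Visit V.

X G J K Y R D U F C N S V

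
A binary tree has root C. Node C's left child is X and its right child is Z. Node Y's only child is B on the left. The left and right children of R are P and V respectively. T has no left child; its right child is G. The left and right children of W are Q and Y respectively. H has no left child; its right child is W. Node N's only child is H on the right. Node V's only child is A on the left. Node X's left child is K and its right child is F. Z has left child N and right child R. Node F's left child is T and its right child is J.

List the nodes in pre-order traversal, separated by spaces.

Pre-order visits the node, then its left subtree, then its right subtree.
Visit C.
At C: go left to X.
  Visit X.
  At X: go left to K.
    K is a leaf — visit K.
  At X: go right to F.
    Visit F.
    At F: go left to T.
      Visit T.
      At T: no left child.
      At T: go right to G.
        G is a leaf — visit G.
    At F: go right to J.
      J is a leaf — visit J.
At C: go right to Z.
  Visit Z.
  At Z: go left to N.
    Visit N.
    At N: no left child.
    At N: go right to H.
      Visit H.
      At H: no left child.
      At H: go right to W.
        Visit W.
        At W: go left to Q.
          Q is a leaf — visit Q.
        At W: go right to Y.
          Visit Y.
          At Y: go left to B.
            B is a leaf — visit B.
          At Y: no right child.
  At Z: go right to R.
    Visit R.
    At R: go left to P.
      P is a leaf — visit P.
    At R: go right to V.
      Visit V.
      At V: go left to A.
        A is a leaf — visit A.
      At V: no right child.

C X K F T G J Z N H W Q Y B R P V A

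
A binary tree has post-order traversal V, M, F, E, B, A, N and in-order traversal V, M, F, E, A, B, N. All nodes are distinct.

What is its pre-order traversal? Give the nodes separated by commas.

The last element of post-order is the root; it splits in-order into left and right subtrees.
Root N: left subtree has 6 nodes {V, M, F, E, A, B}, right has 0 { }.
  Root A: left subtree has 4 nodes {V, M, F, E}, right has 1 {B}.
    Root E: left subtree has 3 nodes {V, M, F}, right has 0 { }.
      Root F: left subtree has 2 nodes {V, M}, right has 0 { }.
        Root M: left subtree has 1 node {V}, right has 0 { }.

N, A, E, F, M, V, B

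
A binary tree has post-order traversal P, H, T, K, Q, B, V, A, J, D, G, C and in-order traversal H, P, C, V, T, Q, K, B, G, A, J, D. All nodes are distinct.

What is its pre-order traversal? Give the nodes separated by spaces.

The last element of post-order is the root; it splits in-order into left and right subtrees.
Root C: left subtree has 2 nodes {H, P}, right has 9 {V, T, Q, K, B, G, A, J, D}.
  Root H: left subtree has 0 nodes { }, right has 1 {P}.
  Root G: left subtree has 5 nodes {V, T, Q, K, B}, right has 3 {A, J, D}.
    Root V: left subtree has 0 nodes { }, right has 4 {T, Q, K, B}.
      Root B: left subtree has 3 nodes {T, Q, K}, right has 0 { }.
        Root Q: left subtree has 1 node {T}, right has 1 {K}.
    Root D: left subtree has 2 nodes {A, J}, right has 0 { }.
      Root J: left subtree has 1 node {A}, right has 0 { }.

C H P G V B Q T K D J A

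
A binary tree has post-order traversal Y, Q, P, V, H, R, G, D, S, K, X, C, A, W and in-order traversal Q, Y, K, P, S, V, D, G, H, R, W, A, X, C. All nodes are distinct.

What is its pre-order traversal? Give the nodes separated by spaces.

The last element of post-order is the root; it splits in-order into left and right subtrees.
Root W: left subtree has 10 nodes {Q, Y, K, P, S, V, D, G, H, R}, right has 3 {A, X, C}.
  Root K: left subtree has 2 nodes {Q, Y}, right has 7 {P, S, V, D, G, H, R}.
    Root Q: left subtree has 0 nodes { }, right has 1 {Y}.
    Root S: left subtree has 1 node {P}, right has 5 {V, D, G, H, R}.
      Root D: left subtree has 1 node {V}, right has 3 {G, H, R}.
        Root G: left subtree has 0 nodes { }, right has 2 {H, R}.
          Root R: left subtree has 1 node {H}, right has 0 { }.
  Root A: left subtree has 0 nodes { }, right has 2 {X, C}.
    Root C: left subtree has 1 node {X}, right has 0 { }.

W K Q Y S P D V G R H A C X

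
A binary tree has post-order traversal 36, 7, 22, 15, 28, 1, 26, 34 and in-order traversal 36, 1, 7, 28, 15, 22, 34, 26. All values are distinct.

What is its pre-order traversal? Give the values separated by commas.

34, 1, 36, 28, 7, 15, 22, 26

The last element of post-order is the root; it splits in-order into left and right subtrees.
Root 34: left subtree has 6 nodes {36, 1, 7, 28, 15, 22}, right has 1 {26}.
  Root 1: left subtree has 1 node {36}, right has 4 {7, 28, 15, 22}.
    Root 28: left subtree has 1 node {7}, right has 2 {15, 22}.
      Root 15: left subtree has 0 nodes { }, right has 1 {22}.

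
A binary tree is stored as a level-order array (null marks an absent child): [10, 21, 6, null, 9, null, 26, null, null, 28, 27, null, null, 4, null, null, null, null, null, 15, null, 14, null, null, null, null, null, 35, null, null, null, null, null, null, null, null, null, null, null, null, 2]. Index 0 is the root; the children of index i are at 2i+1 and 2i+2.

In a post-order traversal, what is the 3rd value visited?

Post-order visits the left subtree, then the right subtree, then the node.
At 10: go left to 21.
  At 21: no left child.
  At 21: go right to 9.
    At 9: go left to 28.
      At 28: go left to 15.
        At 15: no left child.
        At 15: go right to 2.
          2 is a leaf — visit 2.
        Visit 15.
      At 28: no right child.
      Visit 28.
    At 9: go right to 27.
      At 27: go left to 14.
        14 is a leaf — visit 14.
      At 27: no right child.
      Visit 27.
    Visit 9.
  Visit 21.
At 10: go right to 6.
  At 6: no left child.
  At 6: go right to 26.
    At 26: go left to 4.
      At 4: go left to 35.
        35 is a leaf — visit 35.
      At 4: no right child.
      Visit 4.
    At 26: no right child.
    Visit 26.
  Visit 6.
Visit 10.
Full post-order sequence: 2, 15, 28, 14, 27, 9, 21, 35, 4, 26, 6, 10.

28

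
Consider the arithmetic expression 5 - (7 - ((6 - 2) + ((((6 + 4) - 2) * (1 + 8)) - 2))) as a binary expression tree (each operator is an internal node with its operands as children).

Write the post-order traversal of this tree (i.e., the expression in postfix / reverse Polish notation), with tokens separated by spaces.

5 7 6 2 - 6 4 + 2 - 1 8 + * 2 - + - -

Post-order on an expression tree gives postfix notation: for each operator, emit left operand, right operand, then the operator.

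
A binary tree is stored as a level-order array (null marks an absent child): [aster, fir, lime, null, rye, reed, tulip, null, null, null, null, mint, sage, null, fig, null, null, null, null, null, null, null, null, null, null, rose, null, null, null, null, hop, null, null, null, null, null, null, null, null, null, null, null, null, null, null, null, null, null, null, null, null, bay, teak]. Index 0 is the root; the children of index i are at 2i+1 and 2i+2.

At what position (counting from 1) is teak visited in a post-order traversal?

5

Post-order visits the left subtree, then the right subtree, then the node.
At aster: go left to fir.
  At fir: no left child.
  At fir: go right to rye.
    rye is a leaf — visit rye.
  Visit fir.
At aster: go right to lime.
  At lime: go left to reed.
    At reed: go left to mint.
      mint is a leaf — visit mint.
    At reed: go right to sage.
      At sage: go left to rose.
        At rose: go left to bay.
          bay is a leaf — visit bay.
        At rose: go right to teak.
          teak is a leaf — visit teak.
        Visit rose.
      At sage: no right child.
      Visit sage.
    Visit reed.
  At lime: go right to tulip.
    At tulip: no left child.
    At tulip: go right to fig.
      At fig: no left child.
      At fig: go right to hop.
        hop is a leaf — visit hop.
      Visit fig.
    Visit tulip.
  Visit lime.
Visit aster.
Full post-order sequence: rye, fir, mint, bay, teak, rose, sage, reed, hop, fig, tulip, lime, aster.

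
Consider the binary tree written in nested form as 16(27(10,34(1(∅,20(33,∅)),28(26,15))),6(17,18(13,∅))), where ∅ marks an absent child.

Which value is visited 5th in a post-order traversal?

Post-order visits the left subtree, then the right subtree, then the node.
At 16: go left to 27.
  At 27: go left to 10.
    10 is a leaf — visit 10.
  At 27: go right to 34.
    At 34: go left to 1.
      At 1: no left child.
      At 1: go right to 20.
        At 20: go left to 33.
          33 is a leaf — visit 33.
        At 20: no right child.
        Visit 20.
      Visit 1.
    At 34: go right to 28.
      At 28: go left to 26.
        26 is a leaf — visit 26.
      At 28: go right to 15.
        15 is a leaf — visit 15.
      Visit 28.
    Visit 34.
  Visit 27.
At 16: go right to 6.
  At 6: go left to 17.
    17 is a leaf — visit 17.
  At 6: go right to 18.
    At 18: go left to 13.
      13 is a leaf — visit 13.
    At 18: no right child.
    Visit 18.
  Visit 6.
Visit 16.
Full post-order sequence: 10, 33, 20, 1, 26, 15, 28, 34, 27, 17, 13, 18, 6, 16.

26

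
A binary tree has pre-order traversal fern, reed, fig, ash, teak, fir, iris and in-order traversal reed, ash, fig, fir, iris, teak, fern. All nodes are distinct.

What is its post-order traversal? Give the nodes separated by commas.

The first element of pre-order is the root; it splits in-order into left and right subtrees.
Root fern: left subtree has 6 nodes {reed, ash, fig, fir, iris, teak}, right has 0 { }.
  Root reed: left subtree has 0 nodes { }, right has 5 {ash, fig, fir, iris, teak}.
    Root fig: left subtree has 1 node {ash}, right has 3 {fir, iris, teak}.
      Root teak: left subtree has 2 nodes {fir, iris}, right has 0 { }.
        Root fir: left subtree has 0 nodes { }, right has 1 {iris}.

ash, iris, fir, teak, fig, reed, fern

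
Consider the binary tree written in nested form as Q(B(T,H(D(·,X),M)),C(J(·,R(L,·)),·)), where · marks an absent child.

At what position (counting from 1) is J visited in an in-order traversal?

In-order visits the left subtree, then the node, then the right subtree.
At Q: go left to B.
  At B: go left to T.
    T is a leaf — visit T.
  Visit B.
  At B: go right to H.
    At H: go left to D.
      At D: no left child.
      Visit D.
      At D: go right to X.
        X is a leaf — visit X.
    Visit H.
    At H: go right to M.
      M is a leaf — visit M.
Visit Q.
At Q: go right to C.
  At C: go left to J.
    At J: no left child.
    Visit J.
    At J: go right to R.
      At R: go left to L.
        L is a leaf — visit L.
      Visit R.
      At R: no right child.
  Visit C.
  At C: no right child.
Full in-order sequence: T, B, D, X, H, M, Q, J, L, R, C.

8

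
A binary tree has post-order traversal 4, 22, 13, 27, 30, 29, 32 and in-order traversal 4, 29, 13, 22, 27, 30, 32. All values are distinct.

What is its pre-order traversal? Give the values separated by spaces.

32 29 4 30 27 13 22

The last element of post-order is the root; it splits in-order into left and right subtrees.
Root 32: left subtree has 6 nodes {4, 29, 13, 22, 27, 30}, right has 0 { }.
  Root 29: left subtree has 1 node {4}, right has 4 {13, 22, 27, 30}.
    Root 30: left subtree has 3 nodes {13, 22, 27}, right has 0 { }.
      Root 27: left subtree has 2 nodes {13, 22}, right has 0 { }.
        Root 13: left subtree has 0 nodes { }, right has 1 {22}.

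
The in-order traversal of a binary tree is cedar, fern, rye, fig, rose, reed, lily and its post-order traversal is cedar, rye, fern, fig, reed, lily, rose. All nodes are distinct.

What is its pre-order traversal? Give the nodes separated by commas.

The last element of post-order is the root; it splits in-order into left and right subtrees.
Root rose: left subtree has 4 nodes {cedar, fern, rye, fig}, right has 2 {reed, lily}.
  Root fig: left subtree has 3 nodes {cedar, fern, rye}, right has 0 { }.
    Root fern: left subtree has 1 node {cedar}, right has 1 {rye}.
  Root lily: left subtree has 1 node {reed}, right has 0 { }.

rose, fig, fern, cedar, rye, lily, reed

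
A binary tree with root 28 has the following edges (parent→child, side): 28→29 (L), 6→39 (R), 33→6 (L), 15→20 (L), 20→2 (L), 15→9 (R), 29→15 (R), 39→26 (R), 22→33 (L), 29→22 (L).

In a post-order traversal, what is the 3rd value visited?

Post-order visits the left subtree, then the right subtree, then the node.
At 28: go left to 29.
  At 29: go left to 22.
    At 22: go left to 33.
      At 33: go left to 6.
        At 6: no left child.
        At 6: go right to 39.
          At 39: no left child.
          At 39: go right to 26.
            26 is a leaf — visit 26.
          Visit 39.
        Visit 6.
      At 33: no right child.
      Visit 33.
    At 22: no right child.
    Visit 22.
  At 29: go right to 15.
    At 15: go left to 20.
      At 20: go left to 2.
        2 is a leaf — visit 2.
      At 20: no right child.
      Visit 20.
    At 15: go right to 9.
      9 is a leaf — visit 9.
    Visit 15.
  Visit 29.
At 28: no right child.
Visit 28.
Full post-order sequence: 26, 39, 6, 33, 22, 2, 20, 9, 15, 29, 28.

6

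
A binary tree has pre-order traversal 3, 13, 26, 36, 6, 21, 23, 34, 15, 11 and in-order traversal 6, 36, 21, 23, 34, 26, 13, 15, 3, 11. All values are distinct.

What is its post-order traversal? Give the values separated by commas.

6, 34, 23, 21, 36, 26, 15, 13, 11, 3

The first element of pre-order is the root; it splits in-order into left and right subtrees.
Root 3: left subtree has 8 nodes {6, 36, 21, 23, 34, 26, 13, 15}, right has 1 {11}.
  Root 13: left subtree has 6 nodes {6, 36, 21, 23, 34, 26}, right has 1 {15}.
    Root 26: left subtree has 5 nodes {6, 36, 21, 23, 34}, right has 0 { }.
      Root 36: left subtree has 1 node {6}, right has 3 {21, 23, 34}.
        Root 21: left subtree has 0 nodes { }, right has 2 {23, 34}.
          Root 23: left subtree has 0 nodes { }, right has 1 {34}.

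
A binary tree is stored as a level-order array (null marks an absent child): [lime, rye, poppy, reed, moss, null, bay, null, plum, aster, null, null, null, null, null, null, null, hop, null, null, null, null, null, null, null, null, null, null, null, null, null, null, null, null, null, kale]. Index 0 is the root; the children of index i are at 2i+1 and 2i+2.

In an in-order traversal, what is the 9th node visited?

In-order visits the left subtree, then the node, then the right subtree.
At lime: go left to rye.
  At rye: go left to reed.
    At reed: no left child.
    Visit reed.
    At reed: go right to plum.
      At plum: go left to hop.
        At hop: go left to kale.
          kale is a leaf — visit kale.
        Visit hop.
        At hop: no right child.
      Visit plum.
      At plum: no right child.
  Visit rye.
  At rye: go right to moss.
    At moss: go left to aster.
      aster is a leaf — visit aster.
    Visit moss.
    At moss: no right child.
Visit lime.
At lime: go right to poppy.
  At poppy: no left child.
  Visit poppy.
  At poppy: go right to bay.
    bay is a leaf — visit bay.
Full in-order sequence: reed, kale, hop, plum, rye, aster, moss, lime, poppy, bay.

poppy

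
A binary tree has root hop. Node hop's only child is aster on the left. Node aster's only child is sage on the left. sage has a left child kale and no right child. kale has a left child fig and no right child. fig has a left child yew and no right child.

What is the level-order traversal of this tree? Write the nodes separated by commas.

hop, aster, sage, kale, fig, yew

Level-order visits nodes level by level from the root, left to right within each level.
Level 0: hop
Level 1: aster
Level 2: sage
Level 3: kale
Level 4: fig
Level 5: yew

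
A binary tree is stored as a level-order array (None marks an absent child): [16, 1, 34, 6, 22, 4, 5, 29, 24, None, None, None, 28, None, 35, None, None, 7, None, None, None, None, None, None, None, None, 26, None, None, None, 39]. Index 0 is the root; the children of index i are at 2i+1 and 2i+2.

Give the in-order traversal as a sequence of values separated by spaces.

In-order visits the left subtree, then the node, then the right subtree.
At 16: go left to 1.
  At 1: go left to 6.
    At 6: go left to 29.
      29 is a leaf — visit 29.
    Visit 6.
    At 6: go right to 24.
      At 24: go left to 7.
        7 is a leaf — visit 7.
      Visit 24.
      At 24: no right child.
  Visit 1.
  At 1: go right to 22.
    22 is a leaf — visit 22.
Visit 16.
At 16: go right to 34.
  At 34: go left to 4.
    At 4: no left child.
    Visit 4.
    At 4: go right to 28.
      At 28: no left child.
      Visit 28.
      At 28: go right to 26.
        26 is a leaf — visit 26.
  Visit 34.
  At 34: go right to 5.
    At 5: no left child.
    Visit 5.
    At 5: go right to 35.
      At 35: no left child.
      Visit 35.
      At 35: go right to 39.
        39 is a leaf — visit 39.

29 6 7 24 1 22 16 4 28 26 34 5 35 39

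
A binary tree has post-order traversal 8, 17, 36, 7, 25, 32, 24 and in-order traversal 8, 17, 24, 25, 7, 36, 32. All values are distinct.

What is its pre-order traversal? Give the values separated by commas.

24, 17, 8, 32, 25, 7, 36

The last element of post-order is the root; it splits in-order into left and right subtrees.
Root 24: left subtree has 2 nodes {8, 17}, right has 4 {25, 7, 36, 32}.
  Root 17: left subtree has 1 node {8}, right has 0 { }.
  Root 32: left subtree has 3 nodes {25, 7, 36}, right has 0 { }.
    Root 25: left subtree has 0 nodes { }, right has 2 {7, 36}.
      Root 7: left subtree has 0 nodes { }, right has 1 {36}.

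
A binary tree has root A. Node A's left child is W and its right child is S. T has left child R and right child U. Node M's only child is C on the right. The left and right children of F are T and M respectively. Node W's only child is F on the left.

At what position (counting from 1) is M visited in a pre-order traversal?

7

Pre-order visits the node, then its left subtree, then its right subtree.
Visit A.
At A: go left to W.
  Visit W.
  At W: go left to F.
    Visit F.
    At F: go left to T.
      Visit T.
      At T: go left to R.
        R is a leaf — visit R.
      At T: go right to U.
        U is a leaf — visit U.
    At F: go right to M.
      Visit M.
      At M: no left child.
      At M: go right to C.
        C is a leaf — visit C.
  At W: no right child.
At A: go right to S.
  S is a leaf — visit S.
Full pre-order sequence: A, W, F, T, R, U, M, C, S.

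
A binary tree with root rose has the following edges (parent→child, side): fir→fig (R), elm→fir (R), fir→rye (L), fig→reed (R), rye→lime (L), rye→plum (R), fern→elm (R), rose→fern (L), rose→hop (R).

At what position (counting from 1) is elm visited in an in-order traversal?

In-order visits the left subtree, then the node, then the right subtree.
At rose: go left to fern.
  At fern: no left child.
  Visit fern.
  At fern: go right to elm.
    At elm: no left child.
    Visit elm.
    At elm: go right to fir.
      At fir: go left to rye.
        At rye: go left to lime.
          lime is a leaf — visit lime.
        Visit rye.
        At rye: go right to plum.
          plum is a leaf — visit plum.
      Visit fir.
      At fir: go right to fig.
        At fig: no left child.
        Visit fig.
        At fig: go right to reed.
          reed is a leaf — visit reed.
Visit rose.
At rose: go right to hop.
  hop is a leaf — visit hop.
Full in-order sequence: fern, elm, lime, rye, plum, fir, fig, reed, rose, hop.

2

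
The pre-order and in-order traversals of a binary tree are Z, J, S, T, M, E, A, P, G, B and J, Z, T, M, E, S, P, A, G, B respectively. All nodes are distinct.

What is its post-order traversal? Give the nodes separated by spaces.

J E M T P B G A S Z

The first element of pre-order is the root; it splits in-order into left and right subtrees.
Root Z: left subtree has 1 node {J}, right has 8 {T, M, E, S, P, A, G, B}.
  Root S: left subtree has 3 nodes {T, M, E}, right has 4 {P, A, G, B}.
    Root T: left subtree has 0 nodes { }, right has 2 {M, E}.
      Root M: left subtree has 0 nodes { }, right has 1 {E}.
    Root A: left subtree has 1 node {P}, right has 2 {G, B}.
      Root G: left subtree has 0 nodes { }, right has 1 {B}.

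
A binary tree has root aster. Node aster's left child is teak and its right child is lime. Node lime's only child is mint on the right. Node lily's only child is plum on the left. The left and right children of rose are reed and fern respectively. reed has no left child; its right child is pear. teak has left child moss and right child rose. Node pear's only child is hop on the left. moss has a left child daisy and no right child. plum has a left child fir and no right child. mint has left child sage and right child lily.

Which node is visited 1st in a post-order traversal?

Post-order visits the left subtree, then the right subtree, then the node.
At aster: go left to teak.
  At teak: go left to moss.
    At moss: go left to daisy.
      daisy is a leaf — visit daisy.
    At moss: no right child.
    Visit moss.
  At teak: go right to rose.
    At rose: go left to reed.
      At reed: no left child.
      At reed: go right to pear.
        At pear: go left to hop.
          hop is a leaf — visit hop.
        At pear: no right child.
        Visit pear.
      Visit reed.
    At rose: go right to fern.
      fern is a leaf — visit fern.
    Visit rose.
  Visit teak.
At aster: go right to lime.
  At lime: no left child.
  At lime: go right to mint.
    At mint: go left to sage.
      sage is a leaf — visit sage.
    At mint: go right to lily.
      At lily: go left to plum.
        At plum: go left to fir.
          fir is a leaf — visit fir.
        At plum: no right child.
        Visit plum.
      At lily: no right child.
      Visit lily.
    Visit mint.
  Visit lime.
Visit aster.
Full post-order sequence: daisy, moss, hop, pear, reed, fern, rose, teak, sage, fir, plum, lily, mint, lime, aster.

daisy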